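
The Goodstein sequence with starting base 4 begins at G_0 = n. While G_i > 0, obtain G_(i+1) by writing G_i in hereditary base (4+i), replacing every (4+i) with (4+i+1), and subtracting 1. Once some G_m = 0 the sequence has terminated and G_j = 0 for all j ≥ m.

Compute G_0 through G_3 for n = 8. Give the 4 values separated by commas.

base 4: 8 = 2·4; at 5: 2·5 = 10; next = 9
base 5: 9 = 5 + 4; at 6: 6 + 4 = 10; next = 9
base 6: 9 = 6 + 3; at 7: 7 + 3 = 10; next = 9

8, 9, 9, 9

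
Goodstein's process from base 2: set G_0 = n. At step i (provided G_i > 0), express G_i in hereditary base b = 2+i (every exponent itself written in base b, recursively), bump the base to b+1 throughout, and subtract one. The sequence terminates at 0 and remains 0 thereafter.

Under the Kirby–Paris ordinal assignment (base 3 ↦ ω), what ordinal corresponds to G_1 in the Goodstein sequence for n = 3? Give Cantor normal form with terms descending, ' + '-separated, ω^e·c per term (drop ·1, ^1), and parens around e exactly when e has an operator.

ω

step 0: 3 = 2 + 1; sub 3 for 2: 3 + 1; = 4; G_1 = 4−1 = 3
step 1: 3 = 3; sub 4 for 3: 4; = 4; G_2 = 4−1 = 3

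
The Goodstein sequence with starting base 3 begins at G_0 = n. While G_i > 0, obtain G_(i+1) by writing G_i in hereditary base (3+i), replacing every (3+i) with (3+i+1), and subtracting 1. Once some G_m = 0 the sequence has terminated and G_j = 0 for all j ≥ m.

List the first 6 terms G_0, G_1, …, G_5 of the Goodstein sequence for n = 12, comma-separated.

12, 19, 27, 37, 49, 63

base 3: 12 = 3^2 + 3; at 4: 4^2 + 4 = 20; next = 19
base 4: 19 = 4^2 + 3; at 5: 5^2 + 3 = 28; next = 27
base 5: 27 = 5^2 + 2; at 6: 6^2 + 2 = 38; next = 37
base 6: 37 = 6^2 + 1; at 7: 7^2 + 1 = 50; next = 49
base 7: 49 = 7^2; at 8: 8^2 = 64; next = 63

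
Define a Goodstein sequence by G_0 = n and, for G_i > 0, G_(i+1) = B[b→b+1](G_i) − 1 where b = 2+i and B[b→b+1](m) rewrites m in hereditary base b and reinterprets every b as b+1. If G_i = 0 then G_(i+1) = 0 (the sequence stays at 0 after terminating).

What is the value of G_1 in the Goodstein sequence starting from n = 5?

27

step 0: 5 = 2^2 + 1; sub 3 for 2: 3^3 + 1; = 28; G_1 = 28−1 = 27
step 1: 27 = 3^3; sub 4 for 3: 4^4; = 256; G_2 = 256−1 = 255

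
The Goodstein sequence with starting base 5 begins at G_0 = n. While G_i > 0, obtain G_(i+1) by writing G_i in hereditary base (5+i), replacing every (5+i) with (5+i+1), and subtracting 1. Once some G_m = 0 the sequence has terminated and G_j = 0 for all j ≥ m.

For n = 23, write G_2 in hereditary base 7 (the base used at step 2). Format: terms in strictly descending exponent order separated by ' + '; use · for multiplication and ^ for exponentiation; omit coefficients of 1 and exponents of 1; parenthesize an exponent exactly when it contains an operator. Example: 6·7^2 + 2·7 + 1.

[0] 23 ≡ 4·5 + 3 (base 5). Lift 6: 27. −1: 26.
[1] 26 ≡ 4·6 + 2 (base 6). Lift 7: 30. −1: 29.
[2] 29 ≡ 4·7 + 1 (base 7). Lift 8: 33. −1: 32.

4·7 + 1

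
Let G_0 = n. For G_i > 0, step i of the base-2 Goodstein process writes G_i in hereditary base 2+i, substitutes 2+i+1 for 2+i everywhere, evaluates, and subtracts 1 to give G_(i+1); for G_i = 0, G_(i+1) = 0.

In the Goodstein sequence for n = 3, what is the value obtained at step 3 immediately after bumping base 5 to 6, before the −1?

2

i=0: 3 = 2 + 1 (b=2); 2→3: 3 + 1 = 4; 4−1 = 3
i=1: 3 = 3 (b=3); 3→4: 4 = 4; 4−1 = 3
i=2: 3 = 3 (b=4); 4→5: 3 = 3; 3−1 = 2
i=3: 2 = 2 (b=5); 5→6: 2 = 2; 2−1 = 1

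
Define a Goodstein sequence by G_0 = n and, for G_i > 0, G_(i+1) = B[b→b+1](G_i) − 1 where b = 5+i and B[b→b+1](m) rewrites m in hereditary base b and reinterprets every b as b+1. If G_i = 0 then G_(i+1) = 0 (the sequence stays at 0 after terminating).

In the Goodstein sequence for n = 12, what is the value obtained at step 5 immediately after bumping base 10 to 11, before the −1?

16

12 —HB5→ 2·5 + 2 —bump→ 2·6 + 2 = 14 —(−1)→ 13
13 —HB6→ 2·6 + 1 —bump→ 2·7 + 1 = 15 —(−1)→ 14
14 —HB7→ 2·7 —bump→ 2·8 = 16 —(−1)→ 15
15 —HB8→ 8 + 7 —bump→ 9 + 7 = 16 —(−1)→ 15
15 —HB9→ 9 + 6 —bump→ 10 + 6 = 16 —(−1)→ 15
15 —HB10→ 10 + 5 —bump→ 11 + 5 = 16 —(−1)→ 15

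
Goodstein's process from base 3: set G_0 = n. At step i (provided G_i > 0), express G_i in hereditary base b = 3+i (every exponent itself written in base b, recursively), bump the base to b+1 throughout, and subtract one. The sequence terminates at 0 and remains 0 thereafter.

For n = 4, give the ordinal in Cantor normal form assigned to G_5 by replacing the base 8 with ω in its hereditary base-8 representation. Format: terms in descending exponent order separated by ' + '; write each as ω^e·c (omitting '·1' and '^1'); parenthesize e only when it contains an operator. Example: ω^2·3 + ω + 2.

(0) 4|_3 = 3 + 1 ↦ 4 + 1|_4 = 5 ⇒ 4
(1) 4|_4 = 4 ↦ 5|_5 = 5 ⇒ 4
(2) 4|_5 = 4 ↦ 4|_6 = 4 ⇒ 3
(3) 3|_6 = 3 ↦ 3|_7 = 3 ⇒ 2
(4) 2|_7 = 2 ↦ 2|_8 = 2 ⇒ 1
(5) 1|_8 = 1 ↦ 1|_9 = 1 ⇒ 0

1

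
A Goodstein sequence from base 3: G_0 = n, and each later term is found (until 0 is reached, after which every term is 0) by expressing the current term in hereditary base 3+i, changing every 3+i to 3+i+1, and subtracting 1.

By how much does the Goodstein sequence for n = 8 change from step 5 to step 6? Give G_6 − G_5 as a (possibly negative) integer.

8 —HB3→ 2·3 + 2 —bump→ 2·4 + 2 = 10 —(−1)→ 9
9 —HB4→ 2·4 + 1 —bump→ 2·5 + 1 = 11 —(−1)→ 10
10 —HB5→ 2·5 —bump→ 2·6 = 12 —(−1)→ 11
11 —HB6→ 6 + 5 —bump→ 7 + 5 = 12 —(−1)→ 11
11 —HB7→ 7 + 4 —bump→ 8 + 4 = 12 —(−1)→ 11
11 —HB8→ 8 + 3 —bump→ 9 + 3 = 12 —(−1)→ 11

0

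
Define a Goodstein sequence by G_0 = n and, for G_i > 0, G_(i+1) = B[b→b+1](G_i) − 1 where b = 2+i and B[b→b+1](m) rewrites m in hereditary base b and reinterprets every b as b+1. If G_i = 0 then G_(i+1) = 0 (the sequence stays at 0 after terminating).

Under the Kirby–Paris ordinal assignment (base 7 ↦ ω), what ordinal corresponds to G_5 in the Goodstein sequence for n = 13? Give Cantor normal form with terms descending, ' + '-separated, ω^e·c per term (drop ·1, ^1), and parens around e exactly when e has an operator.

ω^(ω + 1) + ω^3·3 + ω^2·3 + ω·3

G_0=13  [base 2] 2^(2 + 1) + 2^2 + 1  →[2↦3]→  3^(3 + 1) + 3^3 + 1 = 109  −1 ⇒ G_1=108
G_1=108  [base 3] 3^(3 + 1) + 3^3  →[3↦4]→  4^(4 + 1) + 4^4 = 1280  −1 ⇒ G_2=1279
G_2=1279  [base 4] 4^(4 + 1) + 3·4^3 + 3·4^2 + 3·4 + 3  →[4↦5]→  5^(5 + 1) + 3·5^3 + 3·5^2 + 3·5 + 3 = 16093  −1 ⇒ G_3=16092
G_3=16092  [base 5] 5^(5 + 1) + 3·5^3 + 3·5^2 + 3·5 + 2  →[5↦6]→  6^(6 + 1) + 3·6^3 + 3·6^2 + 3·6 + 2 = 280712  −1 ⇒ G_4=280711
G_4=280711  [base 6] 6^(6 + 1) + 3·6^3 + 3·6^2 + 3·6 + 1  →[6↦7]→  7^(7 + 1) + 3·7^3 + 3·7^2 + 3·7 + 1 = 5765999  −1 ⇒ G_5=5765998
G_5=5765998  [base 7] 7^(7 + 1) + 3·7^3 + 3·7^2 + 3·7  →[7↦8]→  8^(8 + 1) + 3·8^3 + 3·8^2 + 3·8 = 134219480  −1 ⇒ G_6=134219479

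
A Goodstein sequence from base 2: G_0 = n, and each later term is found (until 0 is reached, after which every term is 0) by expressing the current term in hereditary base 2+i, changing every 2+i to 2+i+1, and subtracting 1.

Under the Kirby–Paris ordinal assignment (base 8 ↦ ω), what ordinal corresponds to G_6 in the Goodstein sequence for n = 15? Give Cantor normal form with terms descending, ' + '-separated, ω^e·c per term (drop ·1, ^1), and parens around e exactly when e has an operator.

G_0 = 15. HB_2(15) = 2^(2 + 1) + 2^2 + 2 + 1. Bump = 112. G_1 = 111.
G_1 = 111. HB_3(111) = 3^(3 + 1) + 3^3 + 3. Bump = 1284. G_2 = 1283.
G_2 = 1283. HB_4(1283) = 4^(4 + 1) + 4^4 + 3. Bump = 18753. G_3 = 18752.
G_3 = 18752. HB_5(18752) = 5^(5 + 1) + 5^5 + 2. Bump = 326594. G_4 = 326593.
G_4 = 326593. HB_6(326593) = 6^(6 + 1) + 6^6 + 1. Bump = 6588345. G_5 = 6588344.
G_5 = 6588344. HB_7(6588344) = 7^(7 + 1) + 7^7. Bump = 150994944. G_6 = 150994943.
G_6 = 150994943. HB_8(150994943) = 8^(8 + 1) + 7·8^7 + 7·8^6 + 7·8^5 + 7·8^4 + 7·8^3 + 7·8^2 + 7·8 + 7. Bump = 3524450281. G_7 = 3524450280.

ω^(ω + 1) + ω^7·7 + ω^6·7 + ω^5·7 + ω^4·7 + ω^3·7 + ω^2·7 + ω·7 + 7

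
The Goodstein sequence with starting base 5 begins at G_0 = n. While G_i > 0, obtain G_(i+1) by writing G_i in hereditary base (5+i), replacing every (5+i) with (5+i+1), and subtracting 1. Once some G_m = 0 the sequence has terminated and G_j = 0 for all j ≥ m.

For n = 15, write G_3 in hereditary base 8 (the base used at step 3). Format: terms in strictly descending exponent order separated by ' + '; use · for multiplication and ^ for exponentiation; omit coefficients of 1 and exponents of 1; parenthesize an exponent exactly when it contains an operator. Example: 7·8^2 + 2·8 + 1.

2·8 + 3

base 5: 15 = 3·5; at 6: 3·6 = 18; next = 17
base 6: 17 = 2·6 + 5; at 7: 2·7 + 5 = 19; next = 18
base 7: 18 = 2·7 + 4; at 8: 2·8 + 4 = 20; next = 19
base 8: 19 = 2·8 + 3; at 9: 2·9 + 3 = 21; next = 20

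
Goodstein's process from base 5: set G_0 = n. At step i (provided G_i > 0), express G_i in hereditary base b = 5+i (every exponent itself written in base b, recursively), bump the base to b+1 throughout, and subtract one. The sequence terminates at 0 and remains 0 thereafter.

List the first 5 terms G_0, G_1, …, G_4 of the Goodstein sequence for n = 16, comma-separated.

base 5: 16 = 3·5 + 1; at 6: 3·6 + 1 = 19; next = 18
base 6: 18 = 3·6; at 7: 3·7 = 21; next = 20
base 7: 20 = 2·7 + 6; at 8: 2·8 + 6 = 22; next = 21
base 8: 21 = 2·8 + 5; at 9: 2·9 + 5 = 23; next = 22

16, 18, 20, 21, 22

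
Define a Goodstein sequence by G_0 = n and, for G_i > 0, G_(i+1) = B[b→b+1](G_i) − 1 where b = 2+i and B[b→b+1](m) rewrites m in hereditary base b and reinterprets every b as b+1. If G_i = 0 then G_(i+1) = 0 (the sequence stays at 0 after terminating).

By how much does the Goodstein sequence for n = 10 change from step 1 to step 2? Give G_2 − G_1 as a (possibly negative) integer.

(0) 10|_2 = 2^(2 + 1) + 2 ↦ 3^(3 + 1) + 3|_3 = 84 ⇒ 83
(1) 83|_3 = 3^(3 + 1) + 2 ↦ 4^(4 + 1) + 2|_4 = 1026 ⇒ 1025

942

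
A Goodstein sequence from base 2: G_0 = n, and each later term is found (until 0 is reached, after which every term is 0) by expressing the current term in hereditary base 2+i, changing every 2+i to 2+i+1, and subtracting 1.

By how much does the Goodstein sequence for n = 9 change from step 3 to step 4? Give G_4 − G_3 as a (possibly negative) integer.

(0) 9|_2 = 2^(2 + 1) + 1 ↦ 3^(3 + 1) + 1|_3 = 82 ⇒ 81
(1) 81|_3 = 3^(3 + 1) ↦ 4^(4 + 1)|_4 = 1024 ⇒ 1023
(2) 1023|_4 = 3·4^4 + 3·4^3 + 3·4^2 + 3·4 + 3 ↦ 3·5^5 + 3·5^3 + 3·5^2 + 3·5 + 3|_5 = 9843 ⇒ 9842
(3) 9842|_5 = 3·5^5 + 3·5^3 + 3·5^2 + 3·5 + 2 ↦ 3·6^6 + 3·6^3 + 3·6^2 + 3·6 + 2|_6 = 140744 ⇒ 140743

130901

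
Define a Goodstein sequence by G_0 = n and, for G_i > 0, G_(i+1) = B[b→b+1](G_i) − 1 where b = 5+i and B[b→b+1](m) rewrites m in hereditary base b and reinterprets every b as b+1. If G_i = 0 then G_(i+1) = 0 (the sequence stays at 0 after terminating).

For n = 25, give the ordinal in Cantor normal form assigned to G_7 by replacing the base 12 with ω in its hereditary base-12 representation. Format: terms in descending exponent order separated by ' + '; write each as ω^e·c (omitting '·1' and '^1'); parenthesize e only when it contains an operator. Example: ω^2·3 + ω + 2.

(0) 25|_5 = 5^2 ↦ 6^2|_6 = 36 ⇒ 35
(1) 35|_6 = 5·6 + 5 ↦ 5·7 + 5|_7 = 40 ⇒ 39
(2) 39|_7 = 5·7 + 4 ↦ 5·8 + 4|_8 = 44 ⇒ 43
(3) 43|_8 = 5·8 + 3 ↦ 5·9 + 3|_9 = 48 ⇒ 47
(4) 47|_9 = 5·9 + 2 ↦ 5·10 + 2|_10 = 52 ⇒ 51
(5) 51|_10 = 5·10 + 1 ↦ 5·11 + 1|_11 = 56 ⇒ 55
(6) 55|_11 = 5·11 ↦ 5·12|_12 = 60 ⇒ 59

ω·4 + 11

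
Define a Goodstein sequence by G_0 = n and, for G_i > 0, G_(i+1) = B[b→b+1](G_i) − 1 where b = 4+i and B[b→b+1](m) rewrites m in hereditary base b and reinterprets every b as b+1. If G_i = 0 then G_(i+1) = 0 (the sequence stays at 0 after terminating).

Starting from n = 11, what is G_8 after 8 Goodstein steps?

15

(0) 11|_4 = 2·4 + 3 ↦ 2·5 + 3|_5 = 13 ⇒ 12
(1) 12|_5 = 2·5 + 2 ↦ 2·6 + 2|_6 = 14 ⇒ 13
(2) 13|_6 = 2·6 + 1 ↦ 2·7 + 1|_7 = 15 ⇒ 14
(3) 14|_7 = 2·7 ↦ 2·8|_8 = 16 ⇒ 15
(4) 15|_8 = 8 + 7 ↦ 9 + 7|_9 = 16 ⇒ 15
(5) 15|_9 = 9 + 6 ↦ 10 + 6|_10 = 16 ⇒ 15
(6) 15|_10 = 10 + 5 ↦ 11 + 5|_11 = 16 ⇒ 15
(7) 15|_11 = 11 + 4 ↦ 12 + 4|_12 = 16 ⇒ 15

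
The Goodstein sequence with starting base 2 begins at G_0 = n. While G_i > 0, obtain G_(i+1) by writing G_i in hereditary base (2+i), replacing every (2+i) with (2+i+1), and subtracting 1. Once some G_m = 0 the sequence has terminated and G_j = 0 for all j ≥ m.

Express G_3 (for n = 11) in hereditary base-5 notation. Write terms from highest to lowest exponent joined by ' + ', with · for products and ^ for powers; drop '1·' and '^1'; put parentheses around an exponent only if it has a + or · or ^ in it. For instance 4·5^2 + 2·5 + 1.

5^(5 + 1) + 2

base 2: 11 = 2^(2 + 1) + 2 + 1; at 3: 3^(3 + 1) + 3 + 1 = 85; next = 84
base 3: 84 = 3^(3 + 1) + 3; at 4: 4^(4 + 1) + 4 = 1028; next = 1027
base 4: 1027 = 4^(4 + 1) + 3; at 5: 5^(5 + 1) + 3 = 15628; next = 15627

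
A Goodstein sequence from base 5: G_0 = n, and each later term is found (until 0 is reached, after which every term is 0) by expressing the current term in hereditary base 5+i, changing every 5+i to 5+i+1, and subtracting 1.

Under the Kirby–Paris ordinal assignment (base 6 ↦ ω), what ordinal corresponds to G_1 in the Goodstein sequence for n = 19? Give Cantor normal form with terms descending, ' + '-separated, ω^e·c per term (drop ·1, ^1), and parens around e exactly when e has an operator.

ω·3 + 3

step 0: 19 = 3·5 + 4; sub 6 for 5: 3·6 + 4; = 22; G_1 = 22−1 = 21
step 1: 21 = 3·6 + 3; sub 7 for 6: 3·7 + 3; = 24; G_2 = 24−1 = 23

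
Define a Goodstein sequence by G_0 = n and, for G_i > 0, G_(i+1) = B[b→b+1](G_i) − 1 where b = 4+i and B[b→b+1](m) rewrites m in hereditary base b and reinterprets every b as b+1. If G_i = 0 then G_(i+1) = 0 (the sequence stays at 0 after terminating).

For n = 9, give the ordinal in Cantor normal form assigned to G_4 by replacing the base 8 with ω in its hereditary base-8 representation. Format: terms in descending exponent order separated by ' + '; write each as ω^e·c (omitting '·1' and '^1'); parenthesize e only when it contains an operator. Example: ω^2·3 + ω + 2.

G_0=9  [base 4] 2·4 + 1  →[4↦5]→  2·5 + 1 = 11  −1 ⇒ G_1=10
G_1=10  [base 5] 2·5  →[5↦6]→  2·6 = 12  −1 ⇒ G_2=11
G_2=11  [base 6] 6 + 5  →[6↦7]→  7 + 5 = 12  −1 ⇒ G_3=11
G_3=11  [base 7] 7 + 4  →[7↦8]→  8 + 4 = 12  −1 ⇒ G_4=11

ω + 3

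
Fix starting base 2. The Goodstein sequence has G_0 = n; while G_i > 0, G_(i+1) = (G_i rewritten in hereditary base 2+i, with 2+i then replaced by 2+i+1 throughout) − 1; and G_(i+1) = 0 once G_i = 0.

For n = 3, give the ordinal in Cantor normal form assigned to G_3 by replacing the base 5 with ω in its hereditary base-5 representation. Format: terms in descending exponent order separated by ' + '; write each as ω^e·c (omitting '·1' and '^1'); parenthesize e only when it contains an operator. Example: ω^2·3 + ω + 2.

2

i=0: 3 = 2 + 1 (b=2); 2→3: 3 + 1 = 4; 4−1 = 3
i=1: 3 = 3 (b=3); 3→4: 4 = 4; 4−1 = 3
i=2: 3 = 3 (b=4); 4→5: 3 = 3; 3−1 = 2
i=3: 2 = 2 (b=5); 5→6: 2 = 2; 2−1 = 1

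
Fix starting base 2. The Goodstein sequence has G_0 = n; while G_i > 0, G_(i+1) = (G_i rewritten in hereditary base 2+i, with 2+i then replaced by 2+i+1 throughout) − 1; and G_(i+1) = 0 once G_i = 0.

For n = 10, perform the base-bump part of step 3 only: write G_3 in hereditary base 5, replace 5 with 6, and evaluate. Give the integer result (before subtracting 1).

10 —HB2→ 2^(2 + 1) + 2 —bump→ 3^(3 + 1) + 3 = 84 —(−1)→ 83
83 —HB3→ 3^(3 + 1) + 2 —bump→ 4^(4 + 1) + 2 = 1026 —(−1)→ 1025
1025 —HB4→ 4^(4 + 1) + 1 —bump→ 5^(5 + 1) + 1 = 15626 —(−1)→ 15625

279936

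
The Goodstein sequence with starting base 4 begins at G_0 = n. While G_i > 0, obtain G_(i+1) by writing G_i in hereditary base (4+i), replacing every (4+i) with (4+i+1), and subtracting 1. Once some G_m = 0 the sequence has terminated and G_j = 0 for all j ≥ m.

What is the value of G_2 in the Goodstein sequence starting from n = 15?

19

base 4: 15 = 3·4 + 3; at 5: 3·5 + 3 = 18; next = 17
base 5: 17 = 3·5 + 2; at 6: 3·6 + 2 = 20; next = 19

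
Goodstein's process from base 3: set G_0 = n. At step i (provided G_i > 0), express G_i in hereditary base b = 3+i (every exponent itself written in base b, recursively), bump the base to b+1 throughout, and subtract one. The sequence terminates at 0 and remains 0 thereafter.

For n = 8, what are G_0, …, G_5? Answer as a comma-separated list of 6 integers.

8, 9, 10, 11, 11, 11

base 3: 8 = 2·3 + 2; at 4: 2·4 + 2 = 10; next = 9
base 4: 9 = 2·4 + 1; at 5: 2·5 + 1 = 11; next = 10
base 5: 10 = 2·5; at 6: 2·6 = 12; next = 11
base 6: 11 = 6 + 5; at 7: 7 + 5 = 12; next = 11
base 7: 11 = 7 + 4; at 8: 8 + 4 = 12; next = 11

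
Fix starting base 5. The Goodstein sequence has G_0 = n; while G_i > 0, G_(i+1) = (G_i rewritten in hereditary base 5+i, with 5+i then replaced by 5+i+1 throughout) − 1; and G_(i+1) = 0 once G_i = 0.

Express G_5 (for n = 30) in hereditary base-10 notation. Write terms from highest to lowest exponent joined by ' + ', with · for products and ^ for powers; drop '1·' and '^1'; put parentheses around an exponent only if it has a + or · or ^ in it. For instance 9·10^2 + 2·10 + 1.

10^2 + 1

base 5: 30 = 5^2 + 5; at 6: 6^2 + 6 = 42; next = 41
base 6: 41 = 6^2 + 5; at 7: 7^2 + 5 = 54; next = 53
base 7: 53 = 7^2 + 4; at 8: 8^2 + 4 = 68; next = 67
base 8: 67 = 8^2 + 3; at 9: 9^2 + 3 = 84; next = 83
base 9: 83 = 9^2 + 2; at 10: 10^2 + 2 = 102; next = 101
base 10: 101 = 10^2 + 1; at 11: 11^2 + 1 = 122; next = 121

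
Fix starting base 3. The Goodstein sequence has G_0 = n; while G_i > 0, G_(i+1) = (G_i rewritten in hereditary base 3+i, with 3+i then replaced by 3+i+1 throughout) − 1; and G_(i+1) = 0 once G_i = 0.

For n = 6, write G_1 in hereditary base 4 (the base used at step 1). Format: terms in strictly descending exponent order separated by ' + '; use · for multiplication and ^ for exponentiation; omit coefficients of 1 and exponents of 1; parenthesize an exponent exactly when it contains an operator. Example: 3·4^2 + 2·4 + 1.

4 + 3

6 —HB3→ 2·3 —bump→ 2·4 = 8 —(−1)→ 7
7 —HB4→ 4 + 3 —bump→ 5 + 3 = 8 —(−1)→ 7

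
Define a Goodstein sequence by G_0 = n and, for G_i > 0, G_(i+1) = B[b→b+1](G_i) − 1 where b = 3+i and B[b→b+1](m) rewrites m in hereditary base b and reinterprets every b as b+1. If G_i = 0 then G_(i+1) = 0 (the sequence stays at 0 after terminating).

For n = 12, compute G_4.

G_0=12  [base 3] 3^2 + 3  →[3↦4]→  4^2 + 4 = 20  −1 ⇒ G_1=19
G_1=19  [base 4] 4^2 + 3  →[4↦5]→  5^2 + 3 = 28  −1 ⇒ G_2=27
G_2=27  [base 5] 5^2 + 2  →[5↦6]→  6^2 + 2 = 38  −1 ⇒ G_3=37
G_3=37  [base 6] 6^2 + 1  →[6↦7]→  7^2 + 1 = 50  −1 ⇒ G_4=49
G_4=49  [base 7] 7^2  →[7↦8]→  8^2 = 64  −1 ⇒ G_5=63

49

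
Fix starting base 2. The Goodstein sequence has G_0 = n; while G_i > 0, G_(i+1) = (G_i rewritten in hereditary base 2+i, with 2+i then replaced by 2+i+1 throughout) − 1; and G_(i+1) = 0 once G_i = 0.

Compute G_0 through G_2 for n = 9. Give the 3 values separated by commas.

9, 81, 1023

(0) 9|_2 = 2^(2 + 1) + 1 ↦ 3^(3 + 1) + 1|_3 = 82 ⇒ 81
(1) 81|_3 = 3^(3 + 1) ↦ 4^(4 + 1)|_4 = 1024 ⇒ 1023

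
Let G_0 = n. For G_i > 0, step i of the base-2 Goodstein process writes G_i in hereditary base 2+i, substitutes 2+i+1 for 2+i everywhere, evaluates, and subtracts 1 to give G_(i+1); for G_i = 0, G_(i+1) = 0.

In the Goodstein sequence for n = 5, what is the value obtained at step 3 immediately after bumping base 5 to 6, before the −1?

776

G_0=5  [base 2] 2^2 + 1  →[2↦3]→  3^3 + 1 = 28  −1 ⇒ G_1=27
G_1=27  [base 3] 3^3  →[3↦4]→  4^4 = 256  −1 ⇒ G_2=255
G_2=255  [base 4] 3·4^3 + 3·4^2 + 3·4 + 3  →[4↦5]→  3·5^3 + 3·5^2 + 3·5 + 3 = 468  −1 ⇒ G_3=467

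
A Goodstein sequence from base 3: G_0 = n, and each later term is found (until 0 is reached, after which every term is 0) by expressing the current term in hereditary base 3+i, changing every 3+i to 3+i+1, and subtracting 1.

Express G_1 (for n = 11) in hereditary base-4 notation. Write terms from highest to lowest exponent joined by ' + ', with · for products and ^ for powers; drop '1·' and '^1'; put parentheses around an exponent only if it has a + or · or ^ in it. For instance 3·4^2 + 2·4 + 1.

G_0 = 11. HB_3(11) = 3^2 + 2. Bump = 18. G_1 = 17.
G_1 = 17. HB_4(17) = 4^2 + 1. Bump = 26. G_2 = 25.

4^2 + 1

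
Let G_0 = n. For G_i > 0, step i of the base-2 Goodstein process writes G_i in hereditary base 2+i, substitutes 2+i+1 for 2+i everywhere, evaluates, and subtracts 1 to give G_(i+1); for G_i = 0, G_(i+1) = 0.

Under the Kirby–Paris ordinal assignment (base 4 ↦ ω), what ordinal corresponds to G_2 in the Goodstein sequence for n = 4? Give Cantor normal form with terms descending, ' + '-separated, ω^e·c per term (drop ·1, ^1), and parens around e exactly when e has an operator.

(0) 4|_2 = 2^2 ↦ 3^3|_3 = 27 ⇒ 26
(1) 26|_3 = 2·3^2 + 2·3 + 2 ↦ 2·4^2 + 2·4 + 2|_4 = 42 ⇒ 41

ω^2·2 + ω·2 + 1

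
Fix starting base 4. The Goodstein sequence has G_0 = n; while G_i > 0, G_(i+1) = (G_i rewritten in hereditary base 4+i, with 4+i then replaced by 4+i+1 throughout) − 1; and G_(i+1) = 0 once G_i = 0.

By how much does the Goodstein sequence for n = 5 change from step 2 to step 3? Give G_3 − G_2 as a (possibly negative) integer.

base 4: 5 = 4 + 1; at 5: 5 + 1 = 6; next = 5
base 5: 5 = 5; at 6: 6 = 6; next = 5
base 6: 5 = 5; at 7: 5 = 5; next = 4

-1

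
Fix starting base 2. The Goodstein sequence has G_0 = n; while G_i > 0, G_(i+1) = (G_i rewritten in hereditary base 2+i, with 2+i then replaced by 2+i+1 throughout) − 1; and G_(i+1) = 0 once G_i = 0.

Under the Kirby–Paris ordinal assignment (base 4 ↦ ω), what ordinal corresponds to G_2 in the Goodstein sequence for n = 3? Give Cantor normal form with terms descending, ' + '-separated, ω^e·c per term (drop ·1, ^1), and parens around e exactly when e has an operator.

3

G_0=3  [base 2] 2 + 1  →[2↦3]→  3 + 1 = 4  −1 ⇒ G_1=3
G_1=3  [base 3] 3  →[3↦4]→  4 = 4  −1 ⇒ G_2=3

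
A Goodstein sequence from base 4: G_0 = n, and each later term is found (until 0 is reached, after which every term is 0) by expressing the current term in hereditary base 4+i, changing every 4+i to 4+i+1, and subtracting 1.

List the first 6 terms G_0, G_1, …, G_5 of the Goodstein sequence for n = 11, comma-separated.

11, 12, 13, 14, 15, 15

11 —HB4→ 2·4 + 3 —bump→ 2·5 + 3 = 13 —(−1)→ 12
12 —HB5→ 2·5 + 2 —bump→ 2·6 + 2 = 14 —(−1)→ 13
13 —HB6→ 2·6 + 1 —bump→ 2·7 + 1 = 15 —(−1)→ 14
14 —HB7→ 2·7 —bump→ 2·8 = 16 —(−1)→ 15
15 —HB8→ 8 + 7 —bump→ 9 + 7 = 16 —(−1)→ 15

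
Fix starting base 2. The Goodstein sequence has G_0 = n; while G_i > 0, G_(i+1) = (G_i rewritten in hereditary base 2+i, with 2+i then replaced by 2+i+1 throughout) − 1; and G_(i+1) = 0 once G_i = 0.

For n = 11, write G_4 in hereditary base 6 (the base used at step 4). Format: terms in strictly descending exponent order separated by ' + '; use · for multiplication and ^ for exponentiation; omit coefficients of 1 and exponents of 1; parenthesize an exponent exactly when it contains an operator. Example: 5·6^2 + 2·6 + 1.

6^(6 + 1) + 1

G_0=11  [base 2] 2^(2 + 1) + 2 + 1  →[2↦3]→  3^(3 + 1) + 3 + 1 = 85  −1 ⇒ G_1=84
G_1=84  [base 3] 3^(3 + 1) + 3  →[3↦4]→  4^(4 + 1) + 4 = 1028  −1 ⇒ G_2=1027
G_2=1027  [base 4] 4^(4 + 1) + 3  →[4↦5]→  5^(5 + 1) + 3 = 15628  −1 ⇒ G_3=15627
G_3=15627  [base 5] 5^(5 + 1) + 2  →[5↦6]→  6^(6 + 1) + 2 = 279938  −1 ⇒ G_4=279937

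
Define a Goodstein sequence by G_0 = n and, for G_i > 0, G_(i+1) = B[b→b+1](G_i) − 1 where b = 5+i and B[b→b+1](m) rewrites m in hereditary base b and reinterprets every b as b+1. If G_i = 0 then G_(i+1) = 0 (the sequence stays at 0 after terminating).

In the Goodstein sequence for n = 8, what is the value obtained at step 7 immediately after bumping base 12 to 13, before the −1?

(0) 8|_5 = 5 + 3 ↦ 6 + 3|_6 = 9 ⇒ 8
(1) 8|_6 = 6 + 2 ↦ 7 + 2|_7 = 9 ⇒ 8
(2) 8|_7 = 7 + 1 ↦ 8 + 1|_8 = 9 ⇒ 8
(3) 8|_8 = 8 ↦ 9|_9 = 9 ⇒ 8
(4) 8|_9 = 8 ↦ 8|_10 = 8 ⇒ 7
(5) 7|_10 = 7 ↦ 7|_11 = 7 ⇒ 6
(6) 6|_11 = 6 ↦ 6|_12 = 6 ⇒ 5
(7) 5|_12 = 5 ↦ 5|_13 = 5 ⇒ 4

5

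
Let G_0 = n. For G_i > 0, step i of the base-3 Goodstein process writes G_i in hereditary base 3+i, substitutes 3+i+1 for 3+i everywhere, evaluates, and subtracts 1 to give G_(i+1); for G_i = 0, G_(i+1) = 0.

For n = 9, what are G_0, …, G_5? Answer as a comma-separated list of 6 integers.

(0) 9|_3 = 3^2 ↦ 4^2|_4 = 16 ⇒ 15
(1) 15|_4 = 3·4 + 3 ↦ 3·5 + 3|_5 = 18 ⇒ 17
(2) 17|_5 = 3·5 + 2 ↦ 3·6 + 2|_6 = 20 ⇒ 19
(3) 19|_6 = 3·6 + 1 ↦ 3·7 + 1|_7 = 22 ⇒ 21
(4) 21|_7 = 3·7 ↦ 3·8|_8 = 24 ⇒ 23

9, 15, 17, 19, 21, 23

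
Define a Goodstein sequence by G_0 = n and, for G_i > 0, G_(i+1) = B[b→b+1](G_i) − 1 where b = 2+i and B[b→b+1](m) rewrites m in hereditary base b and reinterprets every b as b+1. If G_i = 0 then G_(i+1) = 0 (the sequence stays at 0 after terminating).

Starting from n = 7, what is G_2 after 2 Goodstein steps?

7 —HB2→ 2^2 + 2 + 1 —bump→ 3^3 + 3 + 1 = 31 —(−1)→ 30
30 —HB3→ 3^3 + 3 —bump→ 4^4 + 4 = 260 —(−1)→ 259

259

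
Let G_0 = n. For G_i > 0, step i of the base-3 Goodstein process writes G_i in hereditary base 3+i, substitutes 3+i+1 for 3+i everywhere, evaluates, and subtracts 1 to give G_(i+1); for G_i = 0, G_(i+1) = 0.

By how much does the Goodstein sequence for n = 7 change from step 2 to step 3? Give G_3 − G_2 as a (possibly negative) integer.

0

i=0: 7 = 2·3 + 1 (b=3); 3→4: 2·4 + 1 = 9; 9−1 = 8
i=1: 8 = 2·4 (b=4); 4→5: 2·5 = 10; 10−1 = 9
i=2: 9 = 5 + 4 (b=5); 5→6: 6 + 4 = 10; 10−1 = 9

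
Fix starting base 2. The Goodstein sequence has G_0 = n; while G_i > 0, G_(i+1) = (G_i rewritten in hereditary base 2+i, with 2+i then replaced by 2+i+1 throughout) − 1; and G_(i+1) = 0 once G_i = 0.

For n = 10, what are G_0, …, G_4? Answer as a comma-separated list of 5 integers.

10, 83, 1025, 15625, 279935

10 —HB2→ 2^(2 + 1) + 2 —bump→ 3^(3 + 1) + 3 = 84 —(−1)→ 83
83 —HB3→ 3^(3 + 1) + 2 —bump→ 4^(4 + 1) + 2 = 1026 —(−1)→ 1025
1025 —HB4→ 4^(4 + 1) + 1 —bump→ 5^(5 + 1) + 1 = 15626 —(−1)→ 15625
15625 —HB5→ 5^(5 + 1) —bump→ 6^(6 + 1) = 279936 —(−1)→ 279935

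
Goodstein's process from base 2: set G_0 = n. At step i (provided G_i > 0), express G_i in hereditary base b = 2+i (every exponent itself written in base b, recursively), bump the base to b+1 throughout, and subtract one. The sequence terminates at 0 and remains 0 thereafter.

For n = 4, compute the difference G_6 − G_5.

4 —HB2→ 2^2 —bump→ 3^3 = 27 —(−1)→ 26
26 —HB3→ 2·3^2 + 2·3 + 2 —bump→ 2·4^2 + 2·4 + 2 = 42 —(−1)→ 41
41 —HB4→ 2·4^2 + 2·4 + 1 —bump→ 2·5^2 + 2·5 + 1 = 61 —(−1)→ 60
60 —HB5→ 2·5^2 + 2·5 —bump→ 2·6^2 + 2·6 = 84 —(−1)→ 83
83 —HB6→ 2·6^2 + 6 + 5 —bump→ 2·7^2 + 7 + 5 = 110 —(−1)→ 109
109 —HB7→ 2·7^2 + 7 + 4 —bump→ 2·8^2 + 8 + 4 = 140 —(−1)→ 139

30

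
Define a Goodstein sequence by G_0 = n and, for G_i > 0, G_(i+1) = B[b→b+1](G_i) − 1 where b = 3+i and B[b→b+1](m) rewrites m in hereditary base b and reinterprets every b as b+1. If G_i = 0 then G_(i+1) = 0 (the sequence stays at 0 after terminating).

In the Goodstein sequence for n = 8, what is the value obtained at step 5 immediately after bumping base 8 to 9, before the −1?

base 3: 8 = 2·3 + 2; at 4: 2·4 + 2 = 10; next = 9
base 4: 9 = 2·4 + 1; at 5: 2·5 + 1 = 11; next = 10
base 5: 10 = 2·5; at 6: 2·6 = 12; next = 11
base 6: 11 = 6 + 5; at 7: 7 + 5 = 12; next = 11
base 7: 11 = 7 + 4; at 8: 8 + 4 = 12; next = 11

12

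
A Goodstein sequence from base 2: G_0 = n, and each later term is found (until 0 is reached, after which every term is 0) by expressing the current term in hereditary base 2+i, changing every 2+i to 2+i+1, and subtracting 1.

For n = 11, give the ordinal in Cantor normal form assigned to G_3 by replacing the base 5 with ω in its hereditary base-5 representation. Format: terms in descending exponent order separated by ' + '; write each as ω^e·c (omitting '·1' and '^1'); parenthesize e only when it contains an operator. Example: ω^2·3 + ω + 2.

step 0: 11 = 2^(2 + 1) + 2 + 1; sub 3 for 2: 3^(3 + 1) + 3 + 1; = 85; G_1 = 85−1 = 84
step 1: 84 = 3^(3 + 1) + 3; sub 4 for 3: 4^(4 + 1) + 4; = 1028; G_2 = 1028−1 = 1027
step 2: 1027 = 4^(4 + 1) + 3; sub 5 for 4: 5^(5 + 1) + 3; = 15628; G_3 = 15628−1 = 15627
step 3: 15627 = 5^(5 + 1) + 2; sub 6 for 5: 6^(6 + 1) + 2; = 279938; G_4 = 279938−1 = 279937

ω^(ω + 1) + 2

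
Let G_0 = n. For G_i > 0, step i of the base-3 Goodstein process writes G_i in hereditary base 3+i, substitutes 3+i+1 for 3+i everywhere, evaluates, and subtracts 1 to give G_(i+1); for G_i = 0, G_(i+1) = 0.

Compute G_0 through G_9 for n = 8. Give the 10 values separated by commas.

8, 9, 10, 11, 11, 11, 11, 11, 11, 11

G_0 = 8. HB_3(8) = 2·3 + 2. Bump = 10. G_1 = 9.
G_1 = 9. HB_4(9) = 2·4 + 1. Bump = 11. G_2 = 10.
G_2 = 10. HB_5(10) = 2·5. Bump = 12. G_3 = 11.
G_3 = 11. HB_6(11) = 6 + 5. Bump = 12. G_4 = 11.
G_4 = 11. HB_7(11) = 7 + 4. Bump = 12. G_5 = 11.
G_5 = 11. HB_8(11) = 8 + 3. Bump = 12. G_6 = 11.
G_6 = 11. HB_9(11) = 9 + 2. Bump = 12. G_7 = 11.
G_7 = 11. HB_10(11) = 10 + 1. Bump = 12. G_8 = 11.
G_8 = 11. HB_11(11) = 11. Bump = 12. G_9 = 11.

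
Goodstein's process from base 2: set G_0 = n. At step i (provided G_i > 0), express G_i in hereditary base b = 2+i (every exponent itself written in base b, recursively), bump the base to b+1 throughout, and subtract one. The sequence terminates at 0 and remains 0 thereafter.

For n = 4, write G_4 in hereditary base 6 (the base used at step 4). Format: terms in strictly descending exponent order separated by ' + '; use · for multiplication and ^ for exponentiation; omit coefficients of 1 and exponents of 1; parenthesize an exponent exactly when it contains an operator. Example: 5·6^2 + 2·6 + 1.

step 0: 4 = 2^2; sub 3 for 2: 3^3; = 27; G_1 = 27−1 = 26
step 1: 26 = 2·3^2 + 2·3 + 2; sub 4 for 3: 2·4^2 + 2·4 + 2; = 42; G_2 = 42−1 = 41
step 2: 41 = 2·4^2 + 2·4 + 1; sub 5 for 4: 2·5^2 + 2·5 + 1; = 61; G_3 = 61−1 = 60
step 3: 60 = 2·5^2 + 2·5; sub 6 for 5: 2·6^2 + 2·6; = 84; G_4 = 84−1 = 83
step 4: 83 = 2·6^2 + 6 + 5; sub 7 for 6: 2·7^2 + 7 + 5; = 110; G_5 = 110−1 = 109

2·6^2 + 6 + 5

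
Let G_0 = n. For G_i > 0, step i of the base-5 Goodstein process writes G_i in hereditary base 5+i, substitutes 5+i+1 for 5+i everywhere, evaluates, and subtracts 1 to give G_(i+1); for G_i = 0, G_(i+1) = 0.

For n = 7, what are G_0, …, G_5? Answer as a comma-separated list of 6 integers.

7 —HB5→ 5 + 2 —bump→ 6 + 2 = 8 —(−1)→ 7
7 —HB6→ 6 + 1 —bump→ 7 + 1 = 8 —(−1)→ 7
7 —HB7→ 7 —bump→ 8 = 8 —(−1)→ 7
7 —HB8→ 7 —bump→ 7 = 7 —(−1)→ 6
6 —HB9→ 6 —bump→ 6 = 6 —(−1)→ 5

7, 7, 7, 7, 6, 5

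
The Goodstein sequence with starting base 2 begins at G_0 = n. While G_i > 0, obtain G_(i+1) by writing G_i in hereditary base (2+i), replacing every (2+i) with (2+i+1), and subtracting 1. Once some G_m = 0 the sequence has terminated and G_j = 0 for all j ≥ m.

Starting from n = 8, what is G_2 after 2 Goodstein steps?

553

G_0=8  [base 2] 2^(2 + 1)  →[2↦3]→  3^(3 + 1) = 81  −1 ⇒ G_1=80
G_1=80  [base 3] 2·3^3 + 2·3^2 + 2·3 + 2  →[3↦4]→  2·4^4 + 2·4^2 + 2·4 + 2 = 554  −1 ⇒ G_2=553
G_2=553  [base 4] 2·4^4 + 2·4^2 + 2·4 + 1  →[4↦5]→  2·5^5 + 2·5^2 + 2·5 + 1 = 6311  −1 ⇒ G_3=6310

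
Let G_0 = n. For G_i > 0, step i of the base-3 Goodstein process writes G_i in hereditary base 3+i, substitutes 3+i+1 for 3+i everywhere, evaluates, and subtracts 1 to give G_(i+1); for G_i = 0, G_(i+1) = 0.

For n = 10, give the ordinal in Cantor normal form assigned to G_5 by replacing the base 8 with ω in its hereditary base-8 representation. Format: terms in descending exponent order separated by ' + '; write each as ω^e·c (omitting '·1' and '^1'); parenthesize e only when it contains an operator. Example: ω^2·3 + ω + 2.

G_0 = 10. HB_3(10) = 3^2 + 1. Bump = 17. G_1 = 16.
G_1 = 16. HB_4(16) = 4^2. Bump = 25. G_2 = 24.
G_2 = 24. HB_5(24) = 4·5 + 4. Bump = 28. G_3 = 27.
G_3 = 27. HB_6(27) = 4·6 + 3. Bump = 31. G_4 = 30.
G_4 = 30. HB_7(30) = 4·7 + 2. Bump = 34. G_5 = 33.
G_5 = 33. HB_8(33) = 4·8 + 1. Bump = 37. G_6 = 36.

ω·4 + 1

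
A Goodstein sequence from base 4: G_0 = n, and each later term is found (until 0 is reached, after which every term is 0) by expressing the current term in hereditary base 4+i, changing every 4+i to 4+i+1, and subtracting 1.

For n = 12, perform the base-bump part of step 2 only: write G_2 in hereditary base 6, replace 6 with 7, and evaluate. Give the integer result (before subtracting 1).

G_0=12  [base 4] 3·4  →[4↦5]→  3·5 = 15  −1 ⇒ G_1=14
G_1=14  [base 5] 2·5 + 4  →[5↦6]→  2·6 + 4 = 16  −1 ⇒ G_2=15
G_2=15  [base 6] 2·6 + 3  →[6↦7]→  2·7 + 3 = 17  −1 ⇒ G_3=16

17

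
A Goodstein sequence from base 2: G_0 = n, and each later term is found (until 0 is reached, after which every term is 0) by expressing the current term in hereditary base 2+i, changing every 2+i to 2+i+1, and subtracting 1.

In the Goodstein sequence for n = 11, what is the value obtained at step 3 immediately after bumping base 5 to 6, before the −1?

11 —HB2→ 2^(2 + 1) + 2 + 1 —bump→ 3^(3 + 1) + 3 + 1 = 85 —(−1)→ 84
84 —HB3→ 3^(3 + 1) + 3 —bump→ 4^(4 + 1) + 4 = 1028 —(−1)→ 1027
1027 —HB4→ 4^(4 + 1) + 3 —bump→ 5^(5 + 1) + 3 = 15628 —(−1)→ 15627
15627 —HB5→ 5^(5 + 1) + 2 —bump→ 6^(6 + 1) + 2 = 279938 —(−1)→ 279937

279938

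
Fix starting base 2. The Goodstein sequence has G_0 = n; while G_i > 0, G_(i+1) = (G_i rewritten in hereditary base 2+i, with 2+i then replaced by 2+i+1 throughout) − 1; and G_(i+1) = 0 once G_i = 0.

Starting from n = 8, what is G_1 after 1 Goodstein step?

80

8 —HB2→ 2^(2 + 1) —bump→ 3^(3 + 1) = 81 —(−1)→ 80
80 —HB3→ 2·3^3 + 2·3^2 + 2·3 + 2 —bump→ 2·4^4 + 2·4^2 + 2·4 + 2 = 554 —(−1)→ 553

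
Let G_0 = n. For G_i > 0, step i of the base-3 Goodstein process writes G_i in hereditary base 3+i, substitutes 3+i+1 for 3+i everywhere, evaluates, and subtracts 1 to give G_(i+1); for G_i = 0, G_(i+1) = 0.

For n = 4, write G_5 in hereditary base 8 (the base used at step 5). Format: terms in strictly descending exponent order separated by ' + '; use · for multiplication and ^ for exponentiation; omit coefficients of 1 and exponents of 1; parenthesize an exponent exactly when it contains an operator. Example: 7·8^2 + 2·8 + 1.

step 0: 4 = 3 + 1; sub 4 for 3: 4 + 1; = 5; G_1 = 5−1 = 4
step 1: 4 = 4; sub 5 for 4: 5; = 5; G_2 = 5−1 = 4
step 2: 4 = 4; sub 6 for 5: 4; = 4; G_3 = 4−1 = 3
step 3: 3 = 3; sub 7 for 6: 3; = 3; G_4 = 3−1 = 2
step 4: 2 = 2; sub 8 for 7: 2; = 2; G_5 = 2−1 = 1

1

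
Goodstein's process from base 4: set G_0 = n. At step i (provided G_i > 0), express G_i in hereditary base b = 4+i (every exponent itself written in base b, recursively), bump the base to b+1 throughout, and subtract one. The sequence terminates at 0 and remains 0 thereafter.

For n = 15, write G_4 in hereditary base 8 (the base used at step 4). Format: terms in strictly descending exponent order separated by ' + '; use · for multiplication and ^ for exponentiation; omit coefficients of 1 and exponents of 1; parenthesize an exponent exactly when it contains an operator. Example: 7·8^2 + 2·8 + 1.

i=0: 15 = 3·4 + 3 (b=4); 4→5: 3·5 + 3 = 18; 18−1 = 17
i=1: 17 = 3·5 + 2 (b=5); 5→6: 3·6 + 2 = 20; 20−1 = 19
i=2: 19 = 3·6 + 1 (b=6); 6→7: 3·7 + 1 = 22; 22−1 = 21
i=3: 21 = 3·7 (b=7); 7→8: 3·8 = 24; 24−1 = 23
i=4: 23 = 2·8 + 7 (b=8); 8→9: 2·9 + 7 = 25; 25−1 = 24

2·8 + 7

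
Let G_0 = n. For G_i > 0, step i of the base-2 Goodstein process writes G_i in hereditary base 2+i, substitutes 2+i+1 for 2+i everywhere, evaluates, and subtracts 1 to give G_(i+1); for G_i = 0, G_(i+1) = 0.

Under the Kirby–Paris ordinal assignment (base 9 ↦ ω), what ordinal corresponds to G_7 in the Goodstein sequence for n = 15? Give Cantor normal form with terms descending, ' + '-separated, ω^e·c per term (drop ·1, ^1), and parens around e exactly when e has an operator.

G_0=15  [base 2] 2^(2 + 1) + 2^2 + 2 + 1  →[2↦3]→  3^(3 + 1) + 3^3 + 3 + 1 = 112  −1 ⇒ G_1=111
G_1=111  [base 3] 3^(3 + 1) + 3^3 + 3  →[3↦4]→  4^(4 + 1) + 4^4 + 4 = 1284  −1 ⇒ G_2=1283
G_2=1283  [base 4] 4^(4 + 1) + 4^4 + 3  →[4↦5]→  5^(5 + 1) + 5^5 + 3 = 18753  −1 ⇒ G_3=18752
G_3=18752  [base 5] 5^(5 + 1) + 5^5 + 2  →[5↦6]→  6^(6 + 1) + 6^6 + 2 = 326594  −1 ⇒ G_4=326593
G_4=326593  [base 6] 6^(6 + 1) + 6^6 + 1  →[6↦7]→  7^(7 + 1) + 7^7 + 1 = 6588345  −1 ⇒ G_5=6588344
G_5=6588344  [base 7] 7^(7 + 1) + 7^7  →[7↦8]→  8^(8 + 1) + 8^8 = 150994944  −1 ⇒ G_6=150994943
G_6=150994943  [base 8] 8^(8 + 1) + 7·8^7 + 7·8^6 + 7·8^5 + 7·8^4 + 7·8^3 + 7·8^2 + 7·8 + 7  →[8↦9]→  9^(9 + 1) + 7·9^7 + 7·9^6 + 7·9^5 + 7·9^4 + 7·9^3 + 7·9^2 + 7·9 + 7 = 3524450281  −1 ⇒ G_7=3524450280
G_7=3524450280  [base 9] 9^(9 + 1) + 7·9^7 + 7·9^6 + 7·9^5 + 7·9^4 + 7·9^3 + 7·9^2 + 7·9 + 6  →[9↦10]→  10^(10 + 1) + 7·10^7 + 7·10^6 + 7·10^5 + 7·10^4 + 7·10^3 + 7·10^2 + 7·10 + 6 = 100077777776  −1 ⇒ G_8=100077777775

ω^(ω + 1) + ω^7·7 + ω^6·7 + ω^5·7 + ω^4·7 + ω^3·7 + ω^2·7 + ω·7 + 6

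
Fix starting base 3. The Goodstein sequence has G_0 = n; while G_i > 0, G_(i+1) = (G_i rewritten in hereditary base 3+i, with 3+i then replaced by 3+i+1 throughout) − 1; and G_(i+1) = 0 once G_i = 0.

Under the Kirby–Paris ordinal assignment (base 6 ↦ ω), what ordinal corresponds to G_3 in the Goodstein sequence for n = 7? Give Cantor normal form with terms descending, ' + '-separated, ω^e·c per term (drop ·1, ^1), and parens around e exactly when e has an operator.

ω + 3

G_0=7  [base 3] 2·3 + 1  →[3↦4]→  2·4 + 1 = 9  −1 ⇒ G_1=8
G_1=8  [base 4] 2·4  →[4↦5]→  2·5 = 10  −1 ⇒ G_2=9
G_2=9  [base 5] 5 + 4  →[5↦6]→  6 + 4 = 10  −1 ⇒ G_3=9
G_3=9  [base 6] 6 + 3  →[6↦7]→  7 + 3 = 10  −1 ⇒ G_4=9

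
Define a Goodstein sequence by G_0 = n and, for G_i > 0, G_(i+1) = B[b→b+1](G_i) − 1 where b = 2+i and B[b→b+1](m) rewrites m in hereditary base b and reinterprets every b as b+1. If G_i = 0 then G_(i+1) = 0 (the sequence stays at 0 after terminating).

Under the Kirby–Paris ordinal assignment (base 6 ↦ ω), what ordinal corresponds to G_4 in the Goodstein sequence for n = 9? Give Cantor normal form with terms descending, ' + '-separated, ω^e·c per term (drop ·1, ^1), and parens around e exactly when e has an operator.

G_0=9  [base 2] 2^(2 + 1) + 1  →[2↦3]→  3^(3 + 1) + 1 = 82  −1 ⇒ G_1=81
G_1=81  [base 3] 3^(3 + 1)  →[3↦4]→  4^(4 + 1) = 1024  −1 ⇒ G_2=1023
G_2=1023  [base 4] 3·4^4 + 3·4^3 + 3·4^2 + 3·4 + 3  →[4↦5]→  3·5^5 + 3·5^3 + 3·5^2 + 3·5 + 3 = 9843  −1 ⇒ G_3=9842
G_3=9842  [base 5] 3·5^5 + 3·5^3 + 3·5^2 + 3·5 + 2  →[5↦6]→  3·6^6 + 3·6^3 + 3·6^2 + 3·6 + 2 = 140744  −1 ⇒ G_4=140743
G_4=140743  [base 6] 3·6^6 + 3·6^3 + 3·6^2 + 3·6 + 1  →[6↦7]→  3·7^7 + 3·7^3 + 3·7^2 + 3·7 + 1 = 2471827  −1 ⇒ G_5=2471826

ω^ω·3 + ω^3·3 + ω^2·3 + ω·3 + 1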